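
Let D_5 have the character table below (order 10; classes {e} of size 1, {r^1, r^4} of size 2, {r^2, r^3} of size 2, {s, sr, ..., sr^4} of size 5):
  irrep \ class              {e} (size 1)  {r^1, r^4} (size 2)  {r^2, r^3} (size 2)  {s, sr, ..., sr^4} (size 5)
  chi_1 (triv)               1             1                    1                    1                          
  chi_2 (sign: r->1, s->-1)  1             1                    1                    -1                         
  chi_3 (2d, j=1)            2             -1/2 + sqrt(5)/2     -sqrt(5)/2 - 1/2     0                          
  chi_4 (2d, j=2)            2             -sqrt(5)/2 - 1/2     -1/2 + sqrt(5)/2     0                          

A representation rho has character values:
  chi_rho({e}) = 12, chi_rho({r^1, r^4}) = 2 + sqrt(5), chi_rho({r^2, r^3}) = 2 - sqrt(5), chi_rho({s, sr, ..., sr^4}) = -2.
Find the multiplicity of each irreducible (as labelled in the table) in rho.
Multiplicities: chi_1: 1, chi_2: 3, chi_3: 3, chi_4: 1.

Justification: Use <chi_rho, chi> = (1/|G|) sum_C |C| * chi_rho(C) * conj(chi(C)) with |G| = 10 for each irreducible chi in the table:
  <chi_rho, chi_1> = (1/10)[1*(12)*conj(1) + 2*(2 + sqrt(5))*conj(1) + 2*(2 - sqrt(5))*conj(1) + 5*(-2)*conj(1)]
      = (1/10)[(12) + (4 + 2*sqrt(5)) + (4 - 2*sqrt(5)) + (-10)] = 10/10 = 1
  <chi_rho, chi_2> = (1/10)[1*(12)*conj(1) + 2*(2 + sqrt(5))*conj(1) + 2*(2 - sqrt(5))*conj(1) + 5*(-2)*conj(-1)]
      = (1/10)[(12) + (4 + 2*sqrt(5)) + (4 - 2*sqrt(5)) + (10)] = 30/10 = 3
  <chi_rho, chi_3> = (1/10)[1*(12)*conj(2) + 2*(2 + sqrt(5))*conj(-1/2 + sqrt(5)/2) + 2*(2 - sqrt(5))*conj(-sqrt(5)/2 - 1/2) + 5*(-2)*conj(0)]
      = (1/10)[(24) + (sqrt(5) + 3) + (3 - sqrt(5)) + (0)] = 30/10 = 3
  <chi_rho, chi_4> = (1/10)[1*(12)*conj(2) + 2*(2 + sqrt(5))*conj(-sqrt(5)/2 - 1/2) + 2*(2 - sqrt(5))*conj(-1/2 + sqrt(5)/2) + 5*(-2)*conj(0)]
      = (1/10)[(24) + (-7 - 3*sqrt(5)) + (-7 + 3*sqrt(5)) + (0)] = 10/10 = 1
Dimension check: dim(rho) = sum (mult * dim) = 1*1 + 3*1 + 3*2 + 1*2 = 12 = chi_rho(e) = 12.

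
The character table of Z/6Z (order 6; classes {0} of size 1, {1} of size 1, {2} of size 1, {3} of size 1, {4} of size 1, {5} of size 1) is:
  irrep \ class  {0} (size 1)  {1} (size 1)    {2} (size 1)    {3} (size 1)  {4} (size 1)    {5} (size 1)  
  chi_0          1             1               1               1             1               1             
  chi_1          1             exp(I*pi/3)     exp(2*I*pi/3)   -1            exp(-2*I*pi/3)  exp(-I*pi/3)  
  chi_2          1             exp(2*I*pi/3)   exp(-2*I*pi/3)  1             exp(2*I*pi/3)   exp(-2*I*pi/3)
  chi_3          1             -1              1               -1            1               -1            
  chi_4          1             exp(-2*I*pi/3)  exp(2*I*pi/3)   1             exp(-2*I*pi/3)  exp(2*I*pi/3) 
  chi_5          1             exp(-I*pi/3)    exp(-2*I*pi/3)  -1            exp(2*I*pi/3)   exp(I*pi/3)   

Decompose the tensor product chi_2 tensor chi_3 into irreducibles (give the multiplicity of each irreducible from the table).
chi_2 tensor chi_3 = chi_5 (all other irreducibles have multiplicity 0).

The character of a tensor product is the pointwise product (chi_2 * chi_3)(C) = chi_2(C) * chi_3(C):
  {0}: (1)*(1), {1}: (exp(2*I*pi/3))*(-1), {2}: (exp(-2*I*pi/3))*(1), {3}: (1)*(-1), {4}: (exp(2*I*pi/3))*(1), {5}: (exp(-2*I*pi/3))*(-1)
so (chi_2 * chi_3) takes values
  {0} -> 1, {1} -> -exp(2*I*pi/3), {2} -> exp(-2*I*pi/3), {3} -> -1, {4} -> exp(2*I*pi/3), {5} -> -exp(-2*I*pi/3).
Now take the inner product of this character with each irreducible chi from the table, <chi_2*chi_3, chi> = (1/6) sum_C |C| (chi_2*chi_3)(C) conj(chi(C)):
  <chi_2*chi_3, chi_0> = (1/6)[1*(1)*conj(1) + 1*(-exp(2*I*pi/3))*conj(1) + 1*(exp(-2*I*pi/3))*conj(1) + 1*(-1)*conj(1) + 1*(exp(2*I*pi/3))*conj(1) + 1*(-exp(-2*I*pi/3))*conj(1)]
      = (1/6)[(1) + (-exp(2*I*pi/3)) + (exp(-2*I*pi/3)) + (-1) + (exp(2*I*pi/3)) + (-exp(-2*I*pi/3))] = 0/6 = 0
  <chi_2*chi_3, chi_1> = (1/6)[1*(1)*conj(1) + 1*(-exp(2*I*pi/3))*conj(exp(I*pi/3)) + 1*(exp(-2*I*pi/3))*conj(exp(2*I*pi/3)) + 1*(-1)*conj(-1) + 1*(exp(2*I*pi/3))*conj(exp(-2*I*pi/3)) + 1*(-exp(-2*I*pi/3))*conj(exp(-I*pi/3))]
      = (1/6)[(1) + (-exp(I*pi/3)) + (exp(2*I*pi/3)) + (1) + (exp(-2*I*pi/3)) + (-exp(-I*pi/3))] = 0/6 = 0
  <chi_2*chi_3, chi_2> = (1/6)[1*(1)*conj(1) + 1*(-exp(2*I*pi/3))*conj(exp(2*I*pi/3)) + 1*(exp(-2*I*pi/3))*conj(exp(-2*I*pi/3)) + 1*(-1)*conj(1) + 1*(exp(2*I*pi/3))*conj(exp(2*I*pi/3)) + 1*(-exp(-2*I*pi/3))*conj(exp(-2*I*pi/3))]
      = (1/6)[(1) + (-1) + (1) + (-1) + (1) + (-1)] = 0/6 = 0
  <chi_2*chi_3, chi_3> = (1/6)[1*(1)*conj(1) + 1*(-exp(2*I*pi/3))*conj(-1) + 1*(exp(-2*I*pi/3))*conj(1) + 1*(-1)*conj(-1) + 1*(exp(2*I*pi/3))*conj(1) + 1*(-exp(-2*I*pi/3))*conj(-1)]
      = (1/6)[(1) + (exp(2*I*pi/3)) + (exp(-2*I*pi/3)) + (1) + (exp(2*I*pi/3)) + (exp(-2*I*pi/3))] = 0/6 = 0
  <chi_2*chi_3, chi_4> = (1/6)[1*(1)*conj(1) + 1*(-exp(2*I*pi/3))*conj(exp(-2*I*pi/3)) + 1*(exp(-2*I*pi/3))*conj(exp(2*I*pi/3)) + 1*(-1)*conj(1) + 1*(exp(2*I*pi/3))*conj(exp(-2*I*pi/3)) + 1*(-exp(-2*I*pi/3))*conj(exp(2*I*pi/3))]
      = (1/6)[(1) + (-exp(-2*I*pi/3)) + (exp(2*I*pi/3)) + (-1) + (exp(-2*I*pi/3)) + (-exp(2*I*pi/3))] = 0/6 = 0
  <chi_2*chi_3, chi_5> = (1/6)[1*(1)*conj(1) + 1*(-exp(2*I*pi/3))*conj(exp(-I*pi/3)) + 1*(exp(-2*I*pi/3))*conj(exp(-2*I*pi/3)) + 1*(-1)*conj(-1) + 1*(exp(2*I*pi/3))*conj(exp(2*I*pi/3)) + 1*(-exp(-2*I*pi/3))*conj(exp(I*pi/3))]
      = (1/6)[(1) + (1) + (1) + (1) + (1) + (1)] = 6/6 = 1
(Exp terms are combined using exp(i*s)*conj(exp(i*t)) = exp(i*(s-t)), and sums of them are collapsed using the identity that for every m > 1 the m distinct m-th roots of unity sum to 0, e.g. 1 + exp(2*I*pi/3) + exp(-2*I*pi/3) = 0.)
Hence the multiplicities are chi_5: 1. Dimension check: dim(chi_2)*dim(chi_3) = 1*1 = 1 and sum (mult * dim) = 1*1 = 1.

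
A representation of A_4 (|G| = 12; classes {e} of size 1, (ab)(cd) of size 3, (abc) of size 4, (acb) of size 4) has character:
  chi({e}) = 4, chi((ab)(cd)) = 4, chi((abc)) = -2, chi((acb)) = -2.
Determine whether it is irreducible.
Not irreducible (reducible): <chi, chi> = 8 > 1.

Reasoning: <chi, chi> = (1/|G|) sum_C |C| * |chi(C)|^2 = (1/12)[1*|4|^2 + 3*|4|^2 + 4*|-2|^2 + 4*|-2|^2]
  = (1/12)[(16) + (48) + (16) + (16)] = 96/12 = 8.
(Exp terms are combined using exp(i*s)*conj(exp(i*t)) = exp(i*(s-t)), and sums of them are collapsed using the identity that for every m > 1 the m distinct m-th roots of unity sum to 0, e.g. 1 + exp(2*I*pi/3) + exp(-2*I*pi/3) = 0.)
A character is irreducible iff <chi, chi> = 1, so this representation is reducible.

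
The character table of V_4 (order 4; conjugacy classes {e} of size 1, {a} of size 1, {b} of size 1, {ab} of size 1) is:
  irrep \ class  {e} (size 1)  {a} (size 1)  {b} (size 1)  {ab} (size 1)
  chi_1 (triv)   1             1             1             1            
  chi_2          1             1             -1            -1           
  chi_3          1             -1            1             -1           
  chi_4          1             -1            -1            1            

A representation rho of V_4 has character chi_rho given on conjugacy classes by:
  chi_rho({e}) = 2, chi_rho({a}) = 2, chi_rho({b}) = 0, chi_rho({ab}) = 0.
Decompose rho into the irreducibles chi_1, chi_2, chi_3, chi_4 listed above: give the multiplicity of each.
Multiplicities: chi_1: 1, chi_2: 1, chi_3: 0, chi_4: 0.

Explanation: Use <chi_rho, chi> = (1/|G|) sum_C |C| * chi_rho(C) * conj(chi(C)) with |G| = 4 for each irreducible chi in the table:
  <chi_rho, chi_1> = (1/4)[1*(2)*conj(1) + 1*(2)*conj(1) + 1*(0)*conj(1) + 1*(0)*conj(1)]
      = (1/4)[(2) + (2) + (0) + (0)] = 4/4 = 1
  <chi_rho, chi_2> = (1/4)[1*(2)*conj(1) + 1*(2)*conj(1) + 1*(0)*conj(-1) + 1*(0)*conj(-1)]
      = (1/4)[(2) + (2) + (0) + (0)] = 4/4 = 1
  <chi_rho, chi_3> = (1/4)[1*(2)*conj(1) + 1*(2)*conj(-1) + 1*(0)*conj(1) + 1*(0)*conj(-1)]
      = (1/4)[(2) + (-2) + (0) + (0)] = 0/4 = 0
  <chi_rho, chi_4> = (1/4)[1*(2)*conj(1) + 1*(2)*conj(-1) + 1*(0)*conj(-1) + 1*(0)*conj(1)]
      = (1/4)[(2) + (-2) + (0) + (0)] = 0/4 = 0
Dimension check: dim(rho) = sum (mult * dim) = 1*1 + 1*1 + 0*1 + 0*1 = 2 = chi_rho(e) = 2.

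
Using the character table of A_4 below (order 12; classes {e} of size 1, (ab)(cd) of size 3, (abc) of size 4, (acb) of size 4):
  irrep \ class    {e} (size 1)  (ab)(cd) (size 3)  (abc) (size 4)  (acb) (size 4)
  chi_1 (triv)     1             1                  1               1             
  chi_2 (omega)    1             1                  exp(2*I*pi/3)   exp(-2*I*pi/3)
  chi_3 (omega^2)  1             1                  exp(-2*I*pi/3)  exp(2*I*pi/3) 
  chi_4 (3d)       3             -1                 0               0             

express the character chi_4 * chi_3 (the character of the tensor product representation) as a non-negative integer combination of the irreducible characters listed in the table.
chi_4 tensor chi_3 = chi_4 (all other irreducibles have multiplicity 0).

Why: The character of a tensor product is the pointwise product (chi_4 * chi_3)(C) = chi_4(C) * chi_3(C):
  {e}: (3)*(1), (ab)(cd): (-1)*(1), (abc): (0)*(exp(-2*I*pi/3)), (acb): (0)*(exp(2*I*pi/3))
so (chi_4 * chi_3) takes values
  {e} -> 3, (ab)(cd) -> -1, (abc) -> 0, (acb) -> 0.
Now take the inner product of this character with each irreducible chi from the table, <chi_4*chi_3, chi> = (1/12) sum_C |C| (chi_4*chi_3)(C) conj(chi(C)):
  <chi_4*chi_3, chi_1> = (1/12)[1*(3)*conj(1) + 3*(-1)*conj(1) + 4*(0)*conj(1) + 4*(0)*conj(1)]
      = (1/12)[(3) + (-3) + (0) + (0)] = 0/12 = 0
  <chi_4*chi_3, chi_2> = (1/12)[1*(3)*conj(1) + 3*(-1)*conj(1) + 4*(0)*conj(exp(2*I*pi/3)) + 4*(0)*conj(exp(-2*I*pi/3))]
      = (1/12)[(3) + (-3) + (0) + (0)] = 0/12 = 0
  <chi_4*chi_3, chi_3> = (1/12)[1*(3)*conj(1) + 3*(-1)*conj(1) + 4*(0)*conj(exp(-2*I*pi/3)) + 4*(0)*conj(exp(2*I*pi/3))]
      = (1/12)[(3) + (-3) + (0) + (0)] = 0/12 = 0
  <chi_4*chi_3, chi_4> = (1/12)[1*(3)*conj(3) + 3*(-1)*conj(-1) + 4*(0)*conj(0) + 4*(0)*conj(0)]
      = (1/12)[(9) + (3) + (0) + (0)] = 12/12 = 1
(Exp terms are combined using exp(i*s)*conj(exp(i*t)) = exp(i*(s-t)), and sums of them are collapsed using the identity that for every m > 1 the m distinct m-th roots of unity sum to 0, e.g. 1 + exp(2*I*pi/3) + exp(-2*I*pi/3) = 0.)
Hence the multiplicities are chi_4: 1. Dimension check: dim(chi_4)*dim(chi_3) = 3*1 = 3 and sum (mult * dim) = 1*3 = 3.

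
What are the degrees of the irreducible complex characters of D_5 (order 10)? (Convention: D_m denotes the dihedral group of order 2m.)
Dimensions: 1, 1, 2, 2

Proof sketch: There are 4 irreducibles (= number of conjugacy classes). Their dimensions d_i satisfy sum d_i^2 = |G| = 10: 1 + 1 + 4 + 4 = 10.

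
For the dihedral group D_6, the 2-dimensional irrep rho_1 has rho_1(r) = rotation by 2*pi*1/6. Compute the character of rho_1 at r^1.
chi_{rho_1}(r^1) = 2*cos(2*pi*1*1/6) = 1

Explanation: rho_1(r^1) is rotation by angle 2*pi*1*1/6, whose trace is 2*cos(2*pi*1*1/6) = 1.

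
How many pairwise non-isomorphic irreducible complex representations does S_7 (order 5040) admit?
15

Reasoning: The number of irreducible complex representations of a finite group equals its number of conjugacy classes. Conjugacy classes in S_7 correspond to cycle types, i.e. partitions of 7; there are p(7) = 15 of them, so S_7 (order 5040) has exactly 15 irreducible complex representations.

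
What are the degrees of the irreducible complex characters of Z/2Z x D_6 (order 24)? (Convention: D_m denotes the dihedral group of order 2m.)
Dimensions: 1, 1, 1, 1, 1, 1, 1, 1, 2, 2, 2, 2

Solution. There are 12 irreducibles (= number of conjugacy classes). Their dimensions d_i satisfy sum d_i^2 = |G| = 24: 1 + 1 + 1 + 1 + 1 + 1 + 1 + 1 + 4 + 4 + 4 + 4 = 24. (For the product with Z/2Z: each of the 2 1-dim characters of Z/2Z tensors with each irrep of D_6, giving 2 copies of each D_6-dimension.)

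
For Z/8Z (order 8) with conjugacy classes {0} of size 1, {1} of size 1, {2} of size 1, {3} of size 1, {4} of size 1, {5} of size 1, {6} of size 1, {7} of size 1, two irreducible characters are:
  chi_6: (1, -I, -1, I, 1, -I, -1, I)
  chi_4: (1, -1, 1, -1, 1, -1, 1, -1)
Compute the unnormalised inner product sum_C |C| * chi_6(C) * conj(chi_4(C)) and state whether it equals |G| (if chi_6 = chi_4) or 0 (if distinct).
Sum = 0; so <chi_6, chi_4> = 0 (distinct irreducibles are orthogonal).

Proof sketch: Compute term by term over conjugacy classes (|C| * chi_6(C) * conj(chi_4(C))):
  1*(1)*conj(1) + 1*(-I)*conj(-1) + 1*(-1)*conj(1) + 1*(I)*conj(-1) + 1*(1)*conj(1) + 1*(-I)*conj(-1) + 1*(-1)*conj(1) + 1*(I)*conj(-1)
  = (1) + (I) + (-1) + (-I) + (1) + (I) + (-1) + (-I)
  = 0.
(Exp terms are combined using exp(i*s)*conj(exp(i*t)) = exp(i*(s-t)), and sums of them are collapsed using the identity that for every m > 1 the m distinct m-th roots of unity sum to 0, e.g. 1 + exp(2*I*pi/3) + exp(-2*I*pi/3) = 0.)
Dividing by |G| = 8 gives 0/8 = 0, matching the row-orthogonality relation <chi_6, chi_4> = [chi_6 = chi_4].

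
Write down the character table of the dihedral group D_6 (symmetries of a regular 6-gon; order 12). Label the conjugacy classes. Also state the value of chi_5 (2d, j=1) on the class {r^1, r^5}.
Conjugacy classes: {e} of size 1, {r^3} of size 1, {r^1, r^5} of size 2, {r^2, r^4} of size 2, {s, sr^2, ...} of size 3, {sr, sr^3, ...} of size 3.
Character table:
  irrep \ class              {e} (size 1)  {r^3} (size 1)  {r^1, r^5} (size 2)  {r^2, r^4} (size 2)  {s, sr^2, ...} (size 3)  {sr, sr^3, ...} (size 3)
  chi_1 (triv)               1             1               1                    1                    1                        1                       
  chi_2 (sign: r->1, s->-1)  1             1               1                    1                    -1                       -1                      
  chi_3 (r->-1, s->1)        1             -1              -1                   1                    1                        -1                      
  chi_4 (r->-1, s->-1)       1             -1              -1                   1                    -1                       1                       
  chi_5 (2d, j=1)            2             -2              1                    -1                   0                        0                       
  chi_6 (2d, j=2)            2             2               -1                   -1                   0                        0                       

Spot check: chi_5 (2d, j=1) on {r^1, r^5} = 1.

Working: D_6 has order 2*6 = 12 with 6 conjugacy classes, hence 6 irreducibles. Sum of squared dims 1 + 1 + 1 + 1 + 4 + 4 = 12 = |G|. Linear characters come from the abelianisation; the 2-dimensional irreps have character r^k -> 2*cos(2*pi*j*k/6), reflections -> 0.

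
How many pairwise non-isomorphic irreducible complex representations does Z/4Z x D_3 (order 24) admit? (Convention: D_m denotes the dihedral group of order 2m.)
12

Justification: The number of irreducible complex representations of a finite group equals its number of conjugacy classes. For a direct product, #classes(G x H) = #classes(G) * #classes(H). Z/4Z has 4 classes (abelian), D_3 has 3 classes, so 4 * 3 = 12, so Z/4Z x D_3 (order 24) has exactly 12 irreducible complex representations.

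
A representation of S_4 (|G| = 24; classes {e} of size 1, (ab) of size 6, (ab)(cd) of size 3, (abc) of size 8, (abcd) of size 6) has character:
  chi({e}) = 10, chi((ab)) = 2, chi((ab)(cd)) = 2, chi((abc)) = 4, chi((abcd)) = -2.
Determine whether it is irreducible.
Not irreducible (reducible): <chi, chi> = 12 > 1.

<chi, chi> = (1/|G|) sum_C |C| * |chi(C)|^2 = (1/24)[1*|10|^2 + 6*|2|^2 + 3*|2|^2 + 8*|4|^2 + 6*|-2|^2]
  = (1/24)[(100) + (24) + (12) + (128) + (24)] = 288/24 = 12.
A character is irreducible iff <chi, chi> = 1, so this representation is reducible.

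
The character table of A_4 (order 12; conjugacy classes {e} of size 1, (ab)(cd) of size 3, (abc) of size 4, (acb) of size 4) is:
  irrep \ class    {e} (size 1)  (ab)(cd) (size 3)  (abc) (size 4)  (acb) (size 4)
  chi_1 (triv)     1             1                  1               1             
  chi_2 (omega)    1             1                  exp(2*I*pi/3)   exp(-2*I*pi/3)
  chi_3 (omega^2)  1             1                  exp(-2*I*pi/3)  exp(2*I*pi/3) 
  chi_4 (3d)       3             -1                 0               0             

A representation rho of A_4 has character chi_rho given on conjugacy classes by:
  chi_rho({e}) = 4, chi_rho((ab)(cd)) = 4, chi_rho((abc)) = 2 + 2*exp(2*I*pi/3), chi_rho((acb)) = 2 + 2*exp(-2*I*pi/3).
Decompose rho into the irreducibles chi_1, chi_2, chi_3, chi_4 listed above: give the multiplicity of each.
Multiplicities: chi_1: 2, chi_2: 2, chi_3: 0, chi_4: 0.

Details: Use <chi_rho, chi> = (1/|G|) sum_C |C| * chi_rho(C) * conj(chi(C)) with |G| = 12 for each irreducible chi in the table:
  <chi_rho, chi_1> = (1/12)[1*(4)*conj(1) + 3*(4)*conj(1) + 4*(2 + 2*exp(2*I*pi/3))*conj(1) + 4*(2 + 2*exp(-2*I*pi/3))*conj(1)]
      = (1/12)[(4) + (12) + (8 + 8*exp(2*I*pi/3)) + (8 + 8*exp(-2*I*pi/3))] = 24/12 = 2
  <chi_rho, chi_2> = (1/12)[1*(4)*conj(1) + 3*(4)*conj(1) + 4*(2 + 2*exp(2*I*pi/3))*conj(exp(2*I*pi/3)) + 4*(2 + 2*exp(-2*I*pi/3))*conj(exp(-2*I*pi/3))]
      = (1/12)[(4) + (12) + (8 + 8*exp(-2*I*pi/3)) + (8 + 8*exp(2*I*pi/3))] = 24/12 = 2
  <chi_rho, chi_3> = (1/12)[1*(4)*conj(1) + 3*(4)*conj(1) + 4*(2 + 2*exp(2*I*pi/3))*conj(exp(-2*I*pi/3)) + 4*(2 + 2*exp(-2*I*pi/3))*conj(exp(2*I*pi/3))]
      = (1/12)[(4) + (12) + (-8) + (-8)] = 0/12 = 0
  <chi_rho, chi_4> = (1/12)[1*(4)*conj(3) + 3*(4)*conj(-1) + 4*(2 + 2*exp(2*I*pi/3))*conj(0) + 4*(2 + 2*exp(-2*I*pi/3))*conj(0)]
      = (1/12)[(12) + (-12) + (0) + (0)] = 0/12 = 0
(Exp terms are combined using exp(i*s)*conj(exp(i*t)) = exp(i*(s-t)), and sums of them are collapsed using the identity that for every m > 1 the m distinct m-th roots of unity sum to 0, e.g. 1 + exp(2*I*pi/3) + exp(-2*I*pi/3) = 0.)
Dimension check: dim(rho) = sum (mult * dim) = 2*1 + 2*1 + 0*1 + 0*3 = 4 = chi_rho(e) = 4.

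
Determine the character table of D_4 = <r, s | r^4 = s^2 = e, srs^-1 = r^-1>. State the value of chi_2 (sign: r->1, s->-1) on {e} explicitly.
Conjugacy classes: {e} of size 1, {r^2} of size 1, {r^1, r^3} of size 2, {s, sr^2, ...} of size 2, {sr, sr^3, ...} of size 2.
Character table:
  irrep \ class              {e} (size 1)  {r^2} (size 1)  {r^1, r^3} (size 2)  {s, sr^2, ...} (size 2)  {sr, sr^3, ...} (size 2)
  chi_1 (triv)               1             1               1                    1                        1                       
  chi_2 (sign: r->1, s->-1)  1             1               1                    -1                       -1                      
  chi_3 (r->-1, s->1)        1             1               -1                   1                        -1                      
  chi_4 (r->-1, s->-1)       1             1               -1                   -1                       1                       
  chi_5 (2d, j=1)            2             -2              0                    0                        0                       

Spot check: chi_2 (sign: r->1, s->-1) on {e} = 1.

Why: D_4 has order 2*4 = 8 with 5 conjugacy classes, hence 5 irreducibles. Sum of squared dims 1 + 1 + 1 + 1 + 4 = 8 = |G|. Linear characters come from the abelianisation; the 2-dimensional irreps have character r^k -> 2*cos(2*pi*j*k/4), reflections -> 0.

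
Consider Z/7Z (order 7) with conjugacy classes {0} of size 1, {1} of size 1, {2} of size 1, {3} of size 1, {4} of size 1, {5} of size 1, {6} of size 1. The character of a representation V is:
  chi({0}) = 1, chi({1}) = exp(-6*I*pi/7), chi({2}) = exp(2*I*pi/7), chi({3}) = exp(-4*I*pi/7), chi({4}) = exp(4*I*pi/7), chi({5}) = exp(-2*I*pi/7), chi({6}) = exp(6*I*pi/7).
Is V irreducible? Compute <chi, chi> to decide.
Irreducible: <chi, chi> = 1.

Details: <chi, chi> = (1/|G|) sum_C |C| * |chi(C)|^2 = (1/7)[1*|1|^2 + 1*|exp(-6*I*pi/7)|^2 + 1*|exp(2*I*pi/7)|^2 + 1*|exp(-4*I*pi/7)|^2 + 1*|exp(4*I*pi/7)|^2 + 1*|exp(-2*I*pi/7)|^2 + 1*|exp(6*I*pi/7)|^2]
  = (1/7)[(1) + (1) + (1) + (1) + (1) + (1) + (1)] = 7/7 = 1.
(Exp terms are combined using exp(i*s)*conj(exp(i*t)) = exp(i*(s-t)), and sums of them are collapsed using the identity that for every m > 1 the m distinct m-th roots of unity sum to 0, e.g. 1 + exp(2*I*pi/3) + exp(-2*I*pi/3) = 0.)
A character is irreducible iff <chi, chi> = 1, so this representation is irreducible.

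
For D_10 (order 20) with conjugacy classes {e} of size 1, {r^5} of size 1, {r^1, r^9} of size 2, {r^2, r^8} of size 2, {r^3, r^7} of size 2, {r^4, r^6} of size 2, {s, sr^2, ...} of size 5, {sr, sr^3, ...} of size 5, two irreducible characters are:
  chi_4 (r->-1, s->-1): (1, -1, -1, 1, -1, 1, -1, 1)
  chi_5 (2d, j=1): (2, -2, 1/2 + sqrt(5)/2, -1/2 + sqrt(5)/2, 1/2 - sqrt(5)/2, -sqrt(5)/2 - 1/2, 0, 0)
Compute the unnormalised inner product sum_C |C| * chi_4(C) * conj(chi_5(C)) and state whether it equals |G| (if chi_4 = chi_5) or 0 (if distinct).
Sum = 0; so <chi_4, chi_5> = 0 (distinct irreducibles are orthogonal).

Derivation: Compute term by term over conjugacy classes (|C| * chi_4(C) * conj(chi_5(C))):
  1*(1)*conj(2) + 1*(-1)*conj(-2) + 2*(-1)*conj(1/2 + sqrt(5)/2) + 2*(1)*conj(-1/2 + sqrt(5)/2) + 2*(-1)*conj(1/2 - sqrt(5)/2) + 2*(1)*conj(-sqrt(5)/2 - 1/2) + 5*(-1)*conj(0) + 5*(1)*conj(0)
  = (2) + (2) + (-sqrt(5) - 1) + (-1 + sqrt(5)) + (-1 + sqrt(5)) + (-sqrt(5) - 1) + (0) + (0)
  = 0.
Dividing by |G| = 20 gives 0/20 = 0, matching the row-orthogonality relation <chi_4, chi_5> = [chi_4 = chi_5].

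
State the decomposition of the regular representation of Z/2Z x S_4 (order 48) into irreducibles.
Each irreducible V_i of dimension d_i appears with multiplicity d_i, i.e. rho_reg = (direct sum over all irreducibles V_i) d_i V_i. The irreducible dimensions for Z/2Z x S_4 are 1, 1, 1, 1, 2, 2, 3, 3, 3, 3: 4 irreducibles of dimension 1, each with multiplicity 1; 2 irreducibles of dimension 2, each with multiplicity 2; 4 irreducibles of dimension 3, each with multiplicity 3. Total dimension 4*1*1 + 2*2*2 + 4*3*3 = 48 = |G|.

Why: General theorem: in the regular representation of a finite group G, each irreducible appears with multiplicity equal to its dimension. Check: dim(rho_reg) = sum d_i^2 = 1 + 1 + 1 + 1 + 4 + 4 + 9 + 9 + 9 + 9 = 48 = |G|.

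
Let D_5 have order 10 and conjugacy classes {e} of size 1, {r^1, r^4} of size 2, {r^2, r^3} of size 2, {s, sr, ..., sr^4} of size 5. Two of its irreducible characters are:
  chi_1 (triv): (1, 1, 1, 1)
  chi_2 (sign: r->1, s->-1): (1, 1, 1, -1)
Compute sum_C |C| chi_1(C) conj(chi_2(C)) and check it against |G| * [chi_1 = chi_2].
Sum = 0; so <chi_1, chi_2> = 0 (distinct irreducibles are orthogonal).

Derivation: Compute term by term over conjugacy classes (|C| * chi_1(C) * conj(chi_2(C))):
  1*(1)*conj(1) + 2*(1)*conj(1) + 2*(1)*conj(1) + 5*(1)*conj(-1)
  = (1) + (2) + (2) + (-5)
  = 0.
Dividing by |G| = 10 gives 0/10 = 0, matching the row-orthogonality relation <chi_1, chi_2> = [chi_1 = chi_2].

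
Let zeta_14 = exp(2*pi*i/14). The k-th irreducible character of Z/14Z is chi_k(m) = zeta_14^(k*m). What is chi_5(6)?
chi_5(6) = zeta_14^30 = exp(2*I*pi/7)

Reasoning: chi_5(6) = zeta_14^(5*6) = zeta_14^30. Since zeta_14^14 = 1, this equals zeta_14^2 = exp(2*pi*i*2/14) = exp(2*I*pi/7).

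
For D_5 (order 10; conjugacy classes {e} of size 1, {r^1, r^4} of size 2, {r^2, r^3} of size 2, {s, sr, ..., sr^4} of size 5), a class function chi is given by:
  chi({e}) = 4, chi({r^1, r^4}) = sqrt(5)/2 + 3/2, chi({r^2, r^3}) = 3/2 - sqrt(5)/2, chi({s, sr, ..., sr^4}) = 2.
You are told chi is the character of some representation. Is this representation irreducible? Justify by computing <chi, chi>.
Not irreducible (reducible): <chi, chi> = 5 > 1.

Explanation: <chi, chi> = (1/|G|) sum_C |C| * |chi(C)|^2 = (1/10)[1*|4|^2 + 2*|sqrt(5)/2 + 3/2|^2 + 2*|3/2 - sqrt(5)/2|^2 + 5*|2|^2]
  = (1/10)[(16) + (3*sqrt(5) + 7) + (7 - 3*sqrt(5)) + (20)] = 50/10 = 5.
A character is irreducible iff <chi, chi> = 1, so this representation is reducible.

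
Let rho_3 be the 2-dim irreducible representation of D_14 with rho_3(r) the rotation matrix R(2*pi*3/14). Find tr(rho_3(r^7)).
chi_{rho_3}(r^7) = 2*cos(2*pi*3*7/14) = -2

Explanation: rho_3(r^7) is rotation by angle 2*pi*3*7/14, whose trace is 2*cos(2*pi*3*7/14) = -2.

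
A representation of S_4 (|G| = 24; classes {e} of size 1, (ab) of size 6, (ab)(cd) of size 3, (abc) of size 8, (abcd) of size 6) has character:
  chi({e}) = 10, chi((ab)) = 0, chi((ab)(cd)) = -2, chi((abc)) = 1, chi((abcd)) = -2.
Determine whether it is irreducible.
Not irreducible (reducible): <chi, chi> = 6 > 1.

Working: <chi, chi> = (1/|G|) sum_C |C| * |chi(C)|^2 = (1/24)[1*|10|^2 + 6*|0|^2 + 3*|-2|^2 + 8*|1|^2 + 6*|-2|^2]
  = (1/24)[(100) + (0) + (12) + (8) + (24)] = 144/24 = 6.
A character is irreducible iff <chi, chi> = 1, so this representation is reducible.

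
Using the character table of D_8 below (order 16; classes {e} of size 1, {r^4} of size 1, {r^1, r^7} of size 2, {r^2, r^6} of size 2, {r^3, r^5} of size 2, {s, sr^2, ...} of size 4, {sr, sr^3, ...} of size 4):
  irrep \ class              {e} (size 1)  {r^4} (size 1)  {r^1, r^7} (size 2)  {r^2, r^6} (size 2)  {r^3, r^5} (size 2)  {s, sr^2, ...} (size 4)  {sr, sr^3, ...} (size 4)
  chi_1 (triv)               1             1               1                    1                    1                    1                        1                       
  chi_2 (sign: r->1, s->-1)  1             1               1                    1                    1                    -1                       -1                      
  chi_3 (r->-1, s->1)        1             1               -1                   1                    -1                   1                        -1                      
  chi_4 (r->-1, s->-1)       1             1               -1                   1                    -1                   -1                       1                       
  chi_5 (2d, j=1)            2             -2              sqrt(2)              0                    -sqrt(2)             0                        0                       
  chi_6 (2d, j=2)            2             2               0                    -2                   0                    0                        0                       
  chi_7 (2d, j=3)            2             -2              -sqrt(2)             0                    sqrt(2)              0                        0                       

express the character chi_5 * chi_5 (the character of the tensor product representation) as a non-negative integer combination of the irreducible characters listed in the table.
chi_5 tensor chi_5 = chi_1 + chi_2 + chi_6 (all other irreducibles have multiplicity 0).

Explanation: The character of a tensor product is the pointwise product (chi_5 * chi_5)(C) = chi_5(C) * chi_5(C):
  {e}: (2)*(2), {r^4}: (-2)*(-2), {r^1, r^7}: (sqrt(2))*(sqrt(2)), {r^2, r^6}: (0)*(0), {r^3, r^5}: (-sqrt(2))*(-sqrt(2)), {s, sr^2, ...}: (0)*(0), {sr, sr^3, ...}: (0)*(0)
so (chi_5 * chi_5) takes values
  {e} -> 4, {r^4} -> 4, {r^1, r^7} -> 2, {r^2, r^6} -> 0, {r^3, r^5} -> 2, {s, sr^2, ...} -> 0, {sr, sr^3, ...} -> 0.
Now take the inner product of this character with each irreducible chi from the table, <chi_5*chi_5, chi> = (1/16) sum_C |C| (chi_5*chi_5)(C) conj(chi(C)):
  <chi_5*chi_5, chi_1> = (1/16)[1*(4)*conj(1) + 1*(4)*conj(1) + 2*(2)*conj(1) + 2*(0)*conj(1) + 2*(2)*conj(1) + 4*(0)*conj(1) + 4*(0)*conj(1)]
      = (1/16)[(4) + (4) + (4) + (0) + (4) + (0) + (0)] = 16/16 = 1
  <chi_5*chi_5, chi_2> = (1/16)[1*(4)*conj(1) + 1*(4)*conj(1) + 2*(2)*conj(1) + 2*(0)*conj(1) + 2*(2)*conj(1) + 4*(0)*conj(-1) + 4*(0)*conj(-1)]
      = (1/16)[(4) + (4) + (4) + (0) + (4) + (0) + (0)] = 16/16 = 1
  <chi_5*chi_5, chi_3> = (1/16)[1*(4)*conj(1) + 1*(4)*conj(1) + 2*(2)*conj(-1) + 2*(0)*conj(1) + 2*(2)*conj(-1) + 4*(0)*conj(1) + 4*(0)*conj(-1)]
      = (1/16)[(4) + (4) + (-4) + (0) + (-4) + (0) + (0)] = 0/16 = 0
  <chi_5*chi_5, chi_4> = (1/16)[1*(4)*conj(1) + 1*(4)*conj(1) + 2*(2)*conj(-1) + 2*(0)*conj(1) + 2*(2)*conj(-1) + 4*(0)*conj(-1) + 4*(0)*conj(1)]
      = (1/16)[(4) + (4) + (-4) + (0) + (-4) + (0) + (0)] = 0/16 = 0
  <chi_5*chi_5, chi_5> = (1/16)[1*(4)*conj(2) + 1*(4)*conj(-2) + 2*(2)*conj(sqrt(2)) + 2*(0)*conj(0) + 2*(2)*conj(-sqrt(2)) + 4*(0)*conj(0) + 4*(0)*conj(0)]
      = (1/16)[(8) + (-8) + (4*sqrt(2)) + (0) + (-4*sqrt(2)) + (0) + (0)] = 0/16 = 0
  <chi_5*chi_5, chi_6> = (1/16)[1*(4)*conj(2) + 1*(4)*conj(2) + 2*(2)*conj(0) + 2*(0)*conj(-2) + 2*(2)*conj(0) + 4*(0)*conj(0) + 4*(0)*conj(0)]
      = (1/16)[(8) + (8) + (0) + (0) + (0) + (0) + (0)] = 16/16 = 1
  <chi_5*chi_5, chi_7> = (1/16)[1*(4)*conj(2) + 1*(4)*conj(-2) + 2*(2)*conj(-sqrt(2)) + 2*(0)*conj(0) + 2*(2)*conj(sqrt(2)) + 4*(0)*conj(0) + 4*(0)*conj(0)]
      = (1/16)[(8) + (-8) + (-4*sqrt(2)) + (0) + (4*sqrt(2)) + (0) + (0)] = 0/16 = 0
Hence the multiplicities are chi_1: 1, chi_2: 1, chi_6: 1. Dimension check: dim(chi_5)*dim(chi_5) = 2*2 = 4 and sum (mult * dim) = 1*1 + 1*1 + 1*2 = 4.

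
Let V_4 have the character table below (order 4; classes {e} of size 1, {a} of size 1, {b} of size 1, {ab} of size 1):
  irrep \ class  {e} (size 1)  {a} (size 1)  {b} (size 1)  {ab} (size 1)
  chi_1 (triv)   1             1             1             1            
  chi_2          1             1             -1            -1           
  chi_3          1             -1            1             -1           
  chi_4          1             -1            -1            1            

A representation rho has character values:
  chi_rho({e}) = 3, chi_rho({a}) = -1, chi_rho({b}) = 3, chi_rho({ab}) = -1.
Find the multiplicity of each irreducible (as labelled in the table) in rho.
Multiplicities: chi_1: 1, chi_2: 0, chi_3: 2, chi_4: 0.

Derivation: Use <chi_rho, chi> = (1/|G|) sum_C |C| * chi_rho(C) * conj(chi(C)) with |G| = 4 for each irreducible chi in the table:
  <chi_rho, chi_1> = (1/4)[1*(3)*conj(1) + 1*(-1)*conj(1) + 1*(3)*conj(1) + 1*(-1)*conj(1)]
      = (1/4)[(3) + (-1) + (3) + (-1)] = 4/4 = 1
  <chi_rho, chi_2> = (1/4)[1*(3)*conj(1) + 1*(-1)*conj(1) + 1*(3)*conj(-1) + 1*(-1)*conj(-1)]
      = (1/4)[(3) + (-1) + (-3) + (1)] = 0/4 = 0
  <chi_rho, chi_3> = (1/4)[1*(3)*conj(1) + 1*(-1)*conj(-1) + 1*(3)*conj(1) + 1*(-1)*conj(-1)]
      = (1/4)[(3) + (1) + (3) + (1)] = 8/4 = 2
  <chi_rho, chi_4> = (1/4)[1*(3)*conj(1) + 1*(-1)*conj(-1) + 1*(3)*conj(-1) + 1*(-1)*conj(1)]
      = (1/4)[(3) + (1) + (-3) + (-1)] = 0/4 = 0
Dimension check: dim(rho) = sum (mult * dim) = 1*1 + 0*1 + 2*1 + 0*1 = 3 = chi_rho(e) = 3.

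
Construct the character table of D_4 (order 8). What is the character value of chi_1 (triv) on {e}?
Conjugacy classes: {e} of size 1, {r^2} of size 1, {r^1, r^3} of size 2, {s, sr^2, ...} of size 2, {sr, sr^3, ...} of size 2.
Character table:
  irrep \ class              {e} (size 1)  {r^2} (size 1)  {r^1, r^3} (size 2)  {s, sr^2, ...} (size 2)  {sr, sr^3, ...} (size 2)
  chi_1 (triv)               1             1               1                    1                        1                       
  chi_2 (sign: r->1, s->-1)  1             1               1                    -1                       -1                      
  chi_3 (r->-1, s->1)        1             1               -1                   1                        -1                      
  chi_4 (r->-1, s->-1)       1             1               -1                   -1                       1                       
  chi_5 (2d, j=1)            2             -2              0                    0                        0                       

Spot check: chi_1 (triv) on {e} = 1.

Proof sketch: D_4 has order 2*4 = 8 with 5 conjugacy classes, hence 5 irreducibles. Sum of squared dims 1 + 1 + 1 + 1 + 4 = 8 = |G|. Linear characters come from the abelianisation; the 2-dimensional irreps have character r^k -> 2*cos(2*pi*j*k/4), reflections -> 0.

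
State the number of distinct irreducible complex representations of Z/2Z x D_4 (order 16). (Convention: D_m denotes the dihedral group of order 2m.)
10

Justification: The number of irreducible complex representations of a finite group equals its number of conjugacy classes. For a direct product, #classes(G x H) = #classes(G) * #classes(H). Z/2Z has 2 classes (abelian), D_4 has 5 classes, so 2 * 5 = 10, so Z/2Z x D_4 (order 16) has exactly 10 irreducible complex representations.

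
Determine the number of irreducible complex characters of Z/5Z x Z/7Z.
35

Proof sketch: The number of irreducible complex representations of a finite group equals its number of conjugacy classes. Z/5Z x Z/7Z is abelian of order 35, so every element is its own conjugacy class: 35 classes, so Z/5Z x Z/7Z (order 35) has exactly 35 irreducible complex representations.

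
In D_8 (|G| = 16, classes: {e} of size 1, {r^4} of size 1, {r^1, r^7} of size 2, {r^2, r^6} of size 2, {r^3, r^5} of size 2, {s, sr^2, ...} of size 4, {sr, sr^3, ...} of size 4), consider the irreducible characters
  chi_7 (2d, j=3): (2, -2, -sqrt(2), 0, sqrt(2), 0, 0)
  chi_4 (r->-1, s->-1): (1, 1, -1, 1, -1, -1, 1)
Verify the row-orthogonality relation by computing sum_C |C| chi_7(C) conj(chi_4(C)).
Sum = 0; so <chi_7, chi_4> = 0 (distinct irreducibles are orthogonal).

Argument: Compute term by term over conjugacy classes (|C| * chi_7(C) * conj(chi_4(C))):
  1*(2)*conj(1) + 1*(-2)*conj(1) + 2*(-sqrt(2))*conj(-1) + 2*(0)*conj(1) + 2*(sqrt(2))*conj(-1) + 4*(0)*conj(-1) + 4*(0)*conj(1)
  = (2) + (-2) + (2*sqrt(2)) + (0) + (-2*sqrt(2)) + (0) + (0)
  = 0.
Dividing by |G| = 16 gives 0/16 = 0, matching the row-orthogonality relation <chi_7, chi_4> = [chi_7 = chi_4].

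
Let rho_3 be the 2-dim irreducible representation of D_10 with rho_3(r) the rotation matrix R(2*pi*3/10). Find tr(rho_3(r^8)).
chi_{rho_3}(r^8) = 2*cos(2*pi*3*8/10) = -sqrt(5)/2 - 1/2

Justification: rho_3(r^8) is rotation by angle 2*pi*3*8/10, whose trace is 2*cos(2*pi*3*8/10) = -sqrt(5)/2 - 1/2.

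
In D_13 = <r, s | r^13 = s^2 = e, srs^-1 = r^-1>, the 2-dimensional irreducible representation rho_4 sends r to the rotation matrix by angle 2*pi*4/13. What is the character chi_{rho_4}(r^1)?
chi_{rho_4}(r^1) = 2*cos(2*pi*4*1/13) = -2*cos(5*pi/13)

Proof sketch: rho_4(r^1) is rotation by angle 2*pi*4*1/13, whose trace is 2*cos(2*pi*4*1/13) = -2*cos(5*pi/13).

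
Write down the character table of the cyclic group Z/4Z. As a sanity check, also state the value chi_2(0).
Character table of Z/4Z (irreps indexed chi_0,...,chi_3 with chi_k(m) = zeta_4^(k*m), zeta_4 = exp(2*pi*i/4)):
  irrep \ class  {0} (size 1)  {1} (size 1)  {2} (size 1)  {3} (size 1)
  chi_0          1             1             1             1           
  chi_1          1             I             -1            -I          
  chi_2          1             -1            1             -1          
  chi_3          1             -I            -1            I           

Spot check: chi_2(0) = zeta_4^(2*0) = zeta_4^0 = 1.

Why: Z/4Z is abelian, so all 4 irreducible complex representations are 1-dimensional. They are given by chi_k(m) = zeta_4^(k*m) for k = 0,...,3. Row orthogonality: sum_m chi_k(m) conj(chi_l(m)) = 4 * [k = l].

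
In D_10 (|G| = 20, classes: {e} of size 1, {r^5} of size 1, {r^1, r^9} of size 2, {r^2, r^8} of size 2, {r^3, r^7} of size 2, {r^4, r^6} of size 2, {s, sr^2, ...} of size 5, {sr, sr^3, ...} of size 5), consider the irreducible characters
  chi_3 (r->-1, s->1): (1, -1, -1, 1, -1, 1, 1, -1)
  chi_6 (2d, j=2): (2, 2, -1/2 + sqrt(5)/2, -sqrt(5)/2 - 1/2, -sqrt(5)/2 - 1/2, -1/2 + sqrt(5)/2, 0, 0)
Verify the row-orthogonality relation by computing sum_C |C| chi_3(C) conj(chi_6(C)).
Sum = 0; so <chi_3, chi_6> = 0 (distinct irreducibles are orthogonal).

Solution. Compute term by term over conjugacy classes (|C| * chi_3(C) * conj(chi_6(C))):
  1*(1)*conj(2) + 1*(-1)*conj(2) + 2*(-1)*conj(-1/2 + sqrt(5)/2) + 2*(1)*conj(-sqrt(5)/2 - 1/2) + 2*(-1)*conj(-sqrt(5)/2 - 1/2) + 2*(1)*conj(-1/2 + sqrt(5)/2) + 5*(1)*conj(0) + 5*(-1)*conj(0)
  = (2) + (-2) + (1 - sqrt(5)) + (-sqrt(5) - 1) + (1 + sqrt(5)) + (-1 + sqrt(5)) + (0) + (0)
  = 0.
Dividing by |G| = 20 gives 0/20 = 0, matching the row-orthogonality relation <chi_3, chi_6> = [chi_3 = chi_6].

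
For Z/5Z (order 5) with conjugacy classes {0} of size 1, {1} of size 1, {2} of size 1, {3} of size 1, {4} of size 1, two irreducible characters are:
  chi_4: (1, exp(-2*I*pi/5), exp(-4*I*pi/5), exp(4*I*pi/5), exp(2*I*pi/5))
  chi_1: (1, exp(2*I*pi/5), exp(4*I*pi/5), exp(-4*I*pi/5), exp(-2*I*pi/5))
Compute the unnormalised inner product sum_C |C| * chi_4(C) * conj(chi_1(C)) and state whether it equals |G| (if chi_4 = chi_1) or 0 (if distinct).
Sum = 0; so <chi_4, chi_1> = 0 (distinct irreducibles are orthogonal).

Argument: Compute term by term over conjugacy classes (|C| * chi_4(C) * conj(chi_1(C))):
  1*(1)*conj(1) + 1*(exp(-2*I*pi/5))*conj(exp(2*I*pi/5)) + 1*(exp(-4*I*pi/5))*conj(exp(4*I*pi/5)) + 1*(exp(4*I*pi/5))*conj(exp(-4*I*pi/5)) + 1*(exp(2*I*pi/5))*conj(exp(-2*I*pi/5))
  = (1) + (exp(-4*I*pi/5)) + (exp(2*I*pi/5)) + (exp(-2*I*pi/5)) + (exp(4*I*pi/5))
  = 0.
(Exp terms are combined using exp(i*s)*conj(exp(i*t)) = exp(i*(s-t)), and sums of them are collapsed using the identity that for every m > 1 the m distinct m-th roots of unity sum to 0, e.g. 1 + exp(2*I*pi/3) + exp(-2*I*pi/3) = 0.)
Dividing by |G| = 5 gives 0/5 = 0, matching the row-orthogonality relation <chi_4, chi_1> = [chi_4 = chi_1].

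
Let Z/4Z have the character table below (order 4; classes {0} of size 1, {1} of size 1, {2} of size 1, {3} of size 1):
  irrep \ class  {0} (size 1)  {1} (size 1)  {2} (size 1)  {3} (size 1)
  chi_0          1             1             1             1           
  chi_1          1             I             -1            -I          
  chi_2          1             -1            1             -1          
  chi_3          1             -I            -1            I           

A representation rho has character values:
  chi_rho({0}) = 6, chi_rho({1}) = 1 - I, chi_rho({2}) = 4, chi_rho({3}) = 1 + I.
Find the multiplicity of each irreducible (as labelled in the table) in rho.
Multiplicities: chi_0: 3, chi_1: 0, chi_2: 2, chi_3: 1.

Explanation: Use <chi_rho, chi> = (1/|G|) sum_C |C| * chi_rho(C) * conj(chi(C)) with |G| = 4 for each irreducible chi in the table:
  <chi_rho, chi_0> = (1/4)[1*(6)*conj(1) + 1*(1 - I)*conj(1) + 1*(4)*conj(1) + 1*(1 + I)*conj(1)]
      = (1/4)[(6) + (1 - I) + (4) + (1 + I)] = 12/4 = 3
  <chi_rho, chi_1> = (1/4)[1*(6)*conj(1) + 1*(1 - I)*conj(I) + 1*(4)*conj(-1) + 1*(1 + I)*conj(-I)]
      = (1/4)[(6) + (-1 - I) + (-4) + (-1 + I)] = 0/4 = 0
  <chi_rho, chi_2> = (1/4)[1*(6)*conj(1) + 1*(1 - I)*conj(-1) + 1*(4)*conj(1) + 1*(1 + I)*conj(-1)]
      = (1/4)[(6) + (-1 + I) + (4) + (-1 - I)] = 8/4 = 2
  <chi_rho, chi_3> = (1/4)[1*(6)*conj(1) + 1*(1 - I)*conj(-I) + 1*(4)*conj(-1) + 1*(1 + I)*conj(I)]
      = (1/4)[(6) + (1 + I) + (-4) + (1 - I)] = 4/4 = 1
(Exp terms are combined using exp(i*s)*conj(exp(i*t)) = exp(i*(s-t)), and sums of them are collapsed using the identity that for every m > 1 the m distinct m-th roots of unity sum to 0, e.g. 1 + exp(2*I*pi/3) + exp(-2*I*pi/3) = 0.)
Dimension check: dim(rho) = sum (mult * dim) = 3*1 + 0*1 + 2*1 + 1*1 = 6 = chi_rho(e) = 6.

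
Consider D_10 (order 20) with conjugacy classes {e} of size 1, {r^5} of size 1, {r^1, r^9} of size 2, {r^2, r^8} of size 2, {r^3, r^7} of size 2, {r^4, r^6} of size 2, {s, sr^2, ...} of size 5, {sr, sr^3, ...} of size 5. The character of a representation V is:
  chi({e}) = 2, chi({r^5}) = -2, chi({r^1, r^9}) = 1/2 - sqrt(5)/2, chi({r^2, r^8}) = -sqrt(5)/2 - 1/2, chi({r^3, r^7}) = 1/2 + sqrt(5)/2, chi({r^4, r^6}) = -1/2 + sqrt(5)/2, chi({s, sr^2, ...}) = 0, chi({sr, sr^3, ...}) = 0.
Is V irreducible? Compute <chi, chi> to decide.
Irreducible: <chi, chi> = 1.

Proof sketch: <chi, chi> = (1/|G|) sum_C |C| * |chi(C)|^2 = (1/20)[1*|2|^2 + 1*|-2|^2 + 2*|1/2 - sqrt(5)/2|^2 + 2*|-sqrt(5)/2 - 1/2|^2 + 2*|1/2 + sqrt(5)/2|^2 + 2*|-1/2 + sqrt(5)/2|^2 + 5*|0|^2 + 5*|0|^2]
  = (1/20)[(4) + (4) + (3 - sqrt(5)) + (sqrt(5) + 3) + (sqrt(5) + 3) + (3 - sqrt(5)) + (0) + (0)] = 20/20 = 1.
A character is irreducible iff <chi, chi> = 1, so this representation is irreducible.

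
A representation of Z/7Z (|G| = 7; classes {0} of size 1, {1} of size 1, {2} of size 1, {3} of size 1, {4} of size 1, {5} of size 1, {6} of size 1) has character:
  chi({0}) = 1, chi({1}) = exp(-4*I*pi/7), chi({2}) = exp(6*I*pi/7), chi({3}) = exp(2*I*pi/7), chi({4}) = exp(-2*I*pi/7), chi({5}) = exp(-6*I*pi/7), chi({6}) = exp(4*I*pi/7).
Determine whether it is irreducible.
Irreducible: <chi, chi> = 1.

Explanation: <chi, chi> = (1/|G|) sum_C |C| * |chi(C)|^2 = (1/7)[1*|1|^2 + 1*|exp(-4*I*pi/7)|^2 + 1*|exp(6*I*pi/7)|^2 + 1*|exp(2*I*pi/7)|^2 + 1*|exp(-2*I*pi/7)|^2 + 1*|exp(-6*I*pi/7)|^2 + 1*|exp(4*I*pi/7)|^2]
  = (1/7)[(1) + (1) + (1) + (1) + (1) + (1) + (1)] = 7/7 = 1.
(Exp terms are combined using exp(i*s)*conj(exp(i*t)) = exp(i*(s-t)), and sums of them are collapsed using the identity that for every m > 1 the m distinct m-th roots of unity sum to 0, e.g. 1 + exp(2*I*pi/3) + exp(-2*I*pi/3) = 0.)
A character is irreducible iff <chi, chi> = 1, so this representation is irreducible.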